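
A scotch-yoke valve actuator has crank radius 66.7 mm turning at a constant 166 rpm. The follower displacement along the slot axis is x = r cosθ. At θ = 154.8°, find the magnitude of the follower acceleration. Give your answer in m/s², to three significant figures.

ω = 17.38 rad/s (from 166 rpm).
x = r cosθ ⇒ ẍ = −rω² cosθ (ω constant).
|a| = rω²|cosθ| = 0.0667·(17.38)²·|cos 154.8°| = 18.237 m/s².

18.2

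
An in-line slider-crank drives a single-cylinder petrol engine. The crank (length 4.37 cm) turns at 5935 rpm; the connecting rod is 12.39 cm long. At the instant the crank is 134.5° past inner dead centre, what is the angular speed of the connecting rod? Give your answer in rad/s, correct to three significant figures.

ω = 621.5 rad/s (converted from 5935 rpm).
The rod makes angle φ with the slider axis where L sinφ = r sinθ; differentiating, L cosφ·φ̇ = r ω cosθ.
L cosφ = √(L² − r² sin²θ) = 0.11992 m.
|ω_rod| = r ω |cosθ| / √(L² − r² sin²θ) = 0.0437·621.5·0.70091/0.11992 = 158.75 rad/s.

159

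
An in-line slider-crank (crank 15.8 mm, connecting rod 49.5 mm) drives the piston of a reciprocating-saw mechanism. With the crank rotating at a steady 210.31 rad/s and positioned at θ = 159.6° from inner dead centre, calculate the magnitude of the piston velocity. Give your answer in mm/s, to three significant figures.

ω = 210.3 rad/s
For an in-line slider-crank, x = r cosθ + √(L² − r² sin²θ), so v = −rω sinθ·[1 + r cosθ/√(L² − r² sin²θ)].
With r = 0.0158 m, L = 0.0495 m, θ = 159.6°: √(L² − r² sin²θ) = 0.049193 m.
v = −0.0158·210.3·0.34857·[1 + 0.0158·-0.93728/0.049193] = -0.80958 m/s.
|v| = 0.80958 m/s = 809.58 mm/s.

810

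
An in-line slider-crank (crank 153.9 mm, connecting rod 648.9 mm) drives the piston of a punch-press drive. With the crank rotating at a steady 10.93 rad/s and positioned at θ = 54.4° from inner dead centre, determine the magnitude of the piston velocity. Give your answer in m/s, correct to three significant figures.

ω = 10.93 rad/s
For an in-line slider-crank, x = r cosθ + √(L² − r² sin²θ), so v = −rω sinθ·[1 + r cosθ/√(L² − r² sin²θ)].
With r = 0.1539 m, L = 0.6489 m, θ = 54.4°: √(L² − r² sin²θ) = 0.63672 m.
v = −0.1539·10.93·0.81310·[1 + 0.1539·0.58212/0.63672] = -1.5602 m/s.
|v| = 1.5602 m/s.

1.56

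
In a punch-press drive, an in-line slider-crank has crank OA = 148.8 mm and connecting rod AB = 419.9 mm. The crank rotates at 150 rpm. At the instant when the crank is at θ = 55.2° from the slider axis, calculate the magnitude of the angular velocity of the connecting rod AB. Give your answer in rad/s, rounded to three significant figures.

ω = 15.71 rad/s (converted from 150 rpm).
The rod makes angle φ with the slider axis where L sinφ = r sinθ; differentiating, L cosφ·φ̇ = r ω cosθ.
L cosφ = √(L² − r² sin²θ) = 0.40173 m.
|ω_rod| = r ω |cosθ| / √(L² − r² sin²θ) = 0.1488·15.71·0.57071/0.40173 = 3.3205 rad/s.

3.32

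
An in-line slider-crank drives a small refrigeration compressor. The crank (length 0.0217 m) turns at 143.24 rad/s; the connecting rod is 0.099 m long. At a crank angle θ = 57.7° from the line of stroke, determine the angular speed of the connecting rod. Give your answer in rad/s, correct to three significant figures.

17.1

ω = 143.2 rad/s
The rod makes angle φ with the slider axis where L sinφ = r sinθ; differentiating, L cosφ·φ̇ = r ω cosθ.
L cosφ = √(L² − r² sin²θ) = 0.097286 m.
|ω_rod| = r ω |cosθ| / √(L² − r² sin²θ) = 0.0217·143.2·0.53435/0.097286 = 17.073 rad/s.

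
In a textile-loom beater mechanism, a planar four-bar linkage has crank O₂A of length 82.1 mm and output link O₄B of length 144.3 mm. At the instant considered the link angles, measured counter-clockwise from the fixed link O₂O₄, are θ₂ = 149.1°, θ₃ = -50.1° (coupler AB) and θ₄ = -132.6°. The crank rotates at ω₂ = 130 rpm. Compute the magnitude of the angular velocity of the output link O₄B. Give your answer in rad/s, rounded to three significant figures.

2.57

ω₂ = 13.61 rad/s (from 130 rpm).
Differentiating the loop-closure r₂e^{iθ₂}+r₃e^{iθ₃}=r₁+r₄e^{iθ₄} gives r₂ω₂e^{iθ₂}+r₃ω₃e^{iθ₃}=r₄ω₄e^{iθ₄}.
Eliminating the other unknown: ω₄ = r₂ω₂ sin(θ₂−θ₃) / [r₄ sin(θ₄−θ₃)].
Numerator sine = -0.32887; denominator sine = -0.99144.
Result = 0.0821·13.61·(-0.32887) / (0.1443·(-0.99144)) = +2.5692 rad/s; magnitude 2.5692 rad/s.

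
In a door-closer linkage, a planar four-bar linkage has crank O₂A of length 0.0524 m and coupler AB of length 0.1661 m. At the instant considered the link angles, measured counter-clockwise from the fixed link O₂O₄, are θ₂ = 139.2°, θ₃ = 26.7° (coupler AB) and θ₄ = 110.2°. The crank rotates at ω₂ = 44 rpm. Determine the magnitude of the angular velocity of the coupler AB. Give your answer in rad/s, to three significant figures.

ω₂ = 4.608 rad/s (from 44 rpm).
Differentiating the loop-closure r₂e^{iθ₂}+r₃e^{iθ₃}=r₁+r₄e^{iθ₄} gives r₂ω₂e^{iθ₂}+r₃ω₃e^{iθ₃}=r₄ω₄e^{iθ₄}.
Eliminating the other unknown: ω₃ = r₂ω₂ sin(θ₄−θ₂) / [r₃ sin(θ₃−θ₄)].
Numerator sine = -0.48481; denominator sine = -0.99357.
Result = 0.0524·4.608·(-0.48481) / (0.1661·(-0.99357)) = +0.70928 rad/s; magnitude 0.70928 rad/s.

0.709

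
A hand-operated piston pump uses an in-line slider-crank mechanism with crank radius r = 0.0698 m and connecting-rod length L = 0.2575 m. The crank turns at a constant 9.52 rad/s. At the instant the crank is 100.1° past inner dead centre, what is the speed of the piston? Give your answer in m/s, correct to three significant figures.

ω = 9.52 rad/s
For an in-line slider-crank, x = r cosθ + √(L² − r² sin²θ), so v = −rω sinθ·[1 + r cosθ/√(L² − r² sin²θ)].
With r = 0.0698 m, L = 0.2575 m, θ = 100.1°: √(L² − r² sin²θ) = 0.24816 m.
v = −0.0698·9.52·0.98450·[1 + 0.0698·-0.17537/0.24816] = -0.62193 m/s.
|v| = 0.62193 m/s.

0.622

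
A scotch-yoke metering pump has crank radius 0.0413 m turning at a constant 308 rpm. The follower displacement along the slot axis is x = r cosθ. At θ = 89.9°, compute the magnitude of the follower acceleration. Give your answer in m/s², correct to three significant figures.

0.0750

ω = 32.25 rad/s (from 308 rpm).
x = r cosθ ⇒ ẍ = −rω² cosθ (ω constant).
|a| = rω²|cosθ| = 0.0413·(32.25)²·|cos 89.9°| = 0.074987 m/s².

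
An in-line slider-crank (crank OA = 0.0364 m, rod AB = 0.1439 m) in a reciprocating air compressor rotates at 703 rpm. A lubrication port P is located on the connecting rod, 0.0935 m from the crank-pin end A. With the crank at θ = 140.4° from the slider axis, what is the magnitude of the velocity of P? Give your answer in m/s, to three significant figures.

1.66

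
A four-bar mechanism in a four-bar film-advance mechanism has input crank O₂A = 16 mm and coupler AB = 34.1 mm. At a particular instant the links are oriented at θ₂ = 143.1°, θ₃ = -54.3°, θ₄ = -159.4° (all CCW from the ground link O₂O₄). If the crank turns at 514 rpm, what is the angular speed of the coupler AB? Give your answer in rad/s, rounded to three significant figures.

ω₂ = 53.83 rad/s (from 514 rpm).
Differentiating the loop-closure r₂e^{iθ₂}+r₃e^{iθ₃}=r₁+r₄e^{iθ₄} gives r₂ω₂e^{iθ₂}+r₃ω₃e^{iθ₃}=r₄ω₄e^{iθ₄}.
Eliminating the other unknown: ω₃ = r₂ω₂ sin(θ₄−θ₂) / [r₃ sin(θ₃−θ₄)].
Numerator sine = +0.84339; denominator sine = +0.96547.
Result = 0.016·53.83·(+0.84339) / (0.0341·(+0.96547)) = +22.062 rad/s; magnitude 22.062 rad/s.

22.1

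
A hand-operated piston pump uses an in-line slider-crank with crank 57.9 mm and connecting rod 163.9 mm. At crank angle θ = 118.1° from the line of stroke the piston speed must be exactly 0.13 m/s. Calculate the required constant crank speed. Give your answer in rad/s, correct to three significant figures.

For an in-line slider-crank, |v_piston| = rω|sinθ|·[1 + r cosθ/√(L² − r² sin²θ)].
With r = 0.0579 m, L = 0.1639 m, θ = 118.1°: the bracketed kinematic factor |dx/dθ| = 0.042131 m.
ω = v/|dx/dθ| = 0.13/0.042131 = 3.0856 rad/s.

3.09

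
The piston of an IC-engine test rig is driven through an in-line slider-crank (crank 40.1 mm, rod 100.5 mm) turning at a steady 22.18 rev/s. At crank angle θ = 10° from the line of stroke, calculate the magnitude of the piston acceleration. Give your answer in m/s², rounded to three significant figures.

ω = 2π·22.2 = 139.4 rad/s
x(θ) = r cosθ + √(L² − r² sin²θ); with ω constant, a = ω²·d²x/dθ².
d²x/dθ² = −r cosθ − r²(cos2θ)/√u − r⁴ sin²2θ/(4u^{3/2}),  u = L² − r² sin²θ = 0.0100518 m².
Substituting r = 0.0401 m, L = 0.1005 m, θ = 10°: d²x/dθ² = -0.054637 m.
a = ω²·d²x/dθ² = (139.4)²·(-0.054637) = -1061.1 m/s²;  |a| = 1061.1 m/s².

1060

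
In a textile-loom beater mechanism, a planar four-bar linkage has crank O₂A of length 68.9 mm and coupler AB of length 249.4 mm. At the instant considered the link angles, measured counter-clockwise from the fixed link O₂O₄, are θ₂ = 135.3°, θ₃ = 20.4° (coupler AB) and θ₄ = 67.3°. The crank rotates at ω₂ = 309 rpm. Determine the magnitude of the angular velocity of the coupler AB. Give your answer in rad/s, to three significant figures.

11.4

ω₂ = 32.36 rad/s (from 309 rpm).
Differentiating the loop-closure r₂e^{iθ₂}+r₃e^{iθ₃}=r₁+r₄e^{iθ₄} gives r₂ω₂e^{iθ₂}+r₃ω₃e^{iθ₃}=r₄ω₄e^{iθ₄}.
Eliminating the other unknown: ω₃ = r₂ω₂ sin(θ₄−θ₂) / [r₃ sin(θ₃−θ₄)].
Numerator sine = -0.92718; denominator sine = -0.73016.
Result = 0.0689·32.36·(-0.92718) / (0.2494·(-0.73016)) = +11.352 rad/s; magnitude 11.352 rad/s.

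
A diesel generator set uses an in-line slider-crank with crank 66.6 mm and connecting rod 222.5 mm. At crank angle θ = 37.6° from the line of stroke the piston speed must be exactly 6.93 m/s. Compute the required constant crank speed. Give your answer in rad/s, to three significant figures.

137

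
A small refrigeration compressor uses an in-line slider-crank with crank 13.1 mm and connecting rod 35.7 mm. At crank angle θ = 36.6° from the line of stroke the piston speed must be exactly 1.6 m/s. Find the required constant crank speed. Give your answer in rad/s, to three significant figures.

157

For an in-line slider-crank, |v_piston| = rω|sinθ|·[1 + r cosθ/√(L² − r² sin²θ)].
With r = 0.0131 m, L = 0.0357 m, θ = 36.6°: the bracketed kinematic factor |dx/dθ| = 0.010169 m.
ω = v/|dx/dθ| = 1.6/0.010169 = 157.35 rad/s.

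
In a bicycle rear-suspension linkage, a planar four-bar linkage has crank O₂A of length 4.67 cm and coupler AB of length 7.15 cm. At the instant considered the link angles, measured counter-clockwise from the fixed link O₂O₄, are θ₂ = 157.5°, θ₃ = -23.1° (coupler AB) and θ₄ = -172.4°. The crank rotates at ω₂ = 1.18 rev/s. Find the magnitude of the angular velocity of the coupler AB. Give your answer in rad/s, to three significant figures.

ω₂ = 7.414 rad/s (from 1.18 rev/s).
Differentiating the loop-closure r₂e^{iθ₂}+r₃e^{iθ₃}=r₁+r₄e^{iθ₄} gives r₂ω₂e^{iθ₂}+r₃ω₃e^{iθ₃}=r₄ω₄e^{iθ₄}.
Eliminating the other unknown: ω₃ = r₂ω₂ sin(θ₄−θ₂) / [r₃ sin(θ₃−θ₄)].
Numerator sine = +0.50151; denominator sine = +0.51054.
Result = 0.0467·7.414·(+0.50151) / (0.0715·(+0.51054)) = +4.7569 rad/s; magnitude 4.7569 rad/s.

4.76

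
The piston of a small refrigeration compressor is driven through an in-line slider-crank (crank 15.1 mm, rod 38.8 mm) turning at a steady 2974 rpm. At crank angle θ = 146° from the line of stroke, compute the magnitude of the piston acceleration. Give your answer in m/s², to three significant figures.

975

ω = 2π·2974/60 = 311.4 rad/s
x(θ) = r cosθ + √(L² − r² sin²θ); with ω constant, a = ω²·d²x/dθ².
d²x/dθ² = −r cosθ − r²(cos2θ)/√u − r⁴ sin²2θ/(4u^{3/2}),  u = L² − r² sin²θ = 0.00143414 m².
Substituting r = 0.0151 m, L = 0.0388 m, θ = 146°: d²x/dθ² = +0.010057 m.
a = ω²·d²x/dθ² = (311.4)²·(+0.010057) = +975.48 m/s²;  |a| = 975.48 m/s².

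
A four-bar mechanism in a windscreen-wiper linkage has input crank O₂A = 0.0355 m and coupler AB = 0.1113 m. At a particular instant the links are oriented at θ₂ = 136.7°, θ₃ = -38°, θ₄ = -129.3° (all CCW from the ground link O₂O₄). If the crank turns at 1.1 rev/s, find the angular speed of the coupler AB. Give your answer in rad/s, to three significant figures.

2.20

ω₂ = 6.912 rad/s (from 1.1 rev/s).
Differentiating the loop-closure r₂e^{iθ₂}+r₃e^{iθ₃}=r₁+r₄e^{iθ₄} gives r₂ω₂e^{iθ₂}+r₃ω₃e^{iθ₃}=r₄ω₄e^{iθ₄}.
Eliminating the other unknown: ω₃ = r₂ω₂ sin(θ₄−θ₂) / [r₃ sin(θ₃−θ₄)].
Numerator sine = +0.99756; denominator sine = +0.99974.
Result = 0.0355·6.912·(+0.99756) / (0.1113·(+0.99974)) = +2.1997 rad/s; magnitude 2.1997 rad/s.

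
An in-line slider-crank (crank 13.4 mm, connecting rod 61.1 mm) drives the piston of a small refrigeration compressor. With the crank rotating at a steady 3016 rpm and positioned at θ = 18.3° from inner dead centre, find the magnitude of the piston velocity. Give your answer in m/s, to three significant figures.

1.61

ω = 2π·3016/60 = 315.8 rad/s
For an in-line slider-crank, x = r cosθ + √(L² − r² sin²θ), so v = −rω sinθ·[1 + r cosθ/√(L² − r² sin²θ)].
With r = 0.0134 m, L = 0.0611 m, θ = 18.3°: √(L² − r² sin²θ) = 0.060955 m.
v = −0.0134·315.8·0.31399·[1 + 0.0134·0.94943/0.060955] = -1.6062 m/s.
|v| = 1.6062 m/s.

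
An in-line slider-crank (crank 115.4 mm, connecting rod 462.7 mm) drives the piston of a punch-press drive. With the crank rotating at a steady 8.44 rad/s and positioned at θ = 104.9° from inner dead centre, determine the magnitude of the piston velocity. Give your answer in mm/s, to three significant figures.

879

ω = 8.44 rad/s
For an in-line slider-crank, x = r cosθ + √(L² − r² sin²θ), so v = −rω sinθ·[1 + r cosθ/√(L² − r² sin²θ)].
With r = 0.1154 m, L = 0.4627 m, θ = 104.9°: √(L² − r² sin²θ) = 0.44906 m.
v = −0.1154·8.44·0.96638·[1 + 0.1154·-0.25713/0.44906] = -0.87903 m/s.
|v| = 0.87903 m/s = 879.03 mm/s.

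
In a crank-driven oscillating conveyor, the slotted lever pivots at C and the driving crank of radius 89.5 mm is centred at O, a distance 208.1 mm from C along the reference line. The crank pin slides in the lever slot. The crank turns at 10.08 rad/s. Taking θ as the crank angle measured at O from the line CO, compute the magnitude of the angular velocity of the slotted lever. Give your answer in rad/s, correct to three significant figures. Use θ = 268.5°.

ω = 10.08 rad/s
Crank pin A relative to C: A = (d + r cosθ, r sinθ); lever angle φ = atan2(r sinθ, d + r cosθ).
Differentiating tanφ: φ̇ = rω(d cosθ + r)/(d² + r² + 2dr cosθ).
d² + r² + 2dr cosθ = |CA|² = 0.0503408 m²;  d cosθ + r = +0.084053 m.
|ω_lever| = |0.0895·10.08·+0.084053| / 0.0503408 = 1.5063 rad/s.

1.51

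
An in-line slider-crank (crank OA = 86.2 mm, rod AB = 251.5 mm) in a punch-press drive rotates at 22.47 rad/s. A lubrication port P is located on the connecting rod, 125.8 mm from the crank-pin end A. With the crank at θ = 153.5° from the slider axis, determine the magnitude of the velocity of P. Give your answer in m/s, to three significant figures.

ω = 22.47 rad/s.  Crank-pin speed |V_A| = rω = 1.9369 m/s, perpendicular to OA.
Rod angle: sinφ = −(r/L) sinθ ⇒ φ = -8.797°; ω_rod = −rω cosθ/√(L²−r²sin²θ) = +6.9743 rad/s.
V_P = V_A + ω_rod × AP, with AP = 0.1258 m along the rod.
Components: V_Px = −rω sinθ − a·ω_rod·sinφ = -0.73007 m/s;  V_Py = rω cosθ + a·ω_rod·cosφ = -0.86636 m/s.
|V_P| = √(V_Px² + V_Py²) = 1.133 m/s.

1.13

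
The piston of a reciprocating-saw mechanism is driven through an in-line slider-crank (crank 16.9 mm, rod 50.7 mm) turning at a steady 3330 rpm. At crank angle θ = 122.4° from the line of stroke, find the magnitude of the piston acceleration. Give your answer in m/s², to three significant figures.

ω = 2π·3330/60 = 348.7 rad/s
x(θ) = r cosθ + √(L² − r² sin²θ); with ω constant, a = ω²·d²x/dθ².
d²x/dθ² = −r cosθ − r²(cos2θ)/√u − r⁴ sin²2θ/(4u^{3/2}),  u = L² − r² sin²θ = 0.00236688 m².
Substituting r = 0.0169 m, L = 0.0507 m, θ = 122.4°: d²x/dθ² = +0.01141 m.
a = ω²·d²x/dθ² = (348.7)²·(+0.01141) = +1387.5 m/s²;  |a| = 1387.5 m/s².

1390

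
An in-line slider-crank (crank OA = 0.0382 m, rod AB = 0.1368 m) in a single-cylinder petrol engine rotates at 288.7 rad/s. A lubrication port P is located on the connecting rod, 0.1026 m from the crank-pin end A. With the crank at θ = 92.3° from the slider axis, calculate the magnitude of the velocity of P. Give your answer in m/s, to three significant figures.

10.9

ω = 288.7 rad/s.  Crank-pin speed |V_A| = rω = 11.028 m/s, perpendicular to OA.
Rod angle: sinφ = −(r/L) sinθ ⇒ φ = -16.201°; ω_rod = −rω cosθ/√(L²−r²sin²θ) = +3.3691 rad/s.
V_P = V_A + ω_rod × AP, with AP = 0.1026 m along the rod.
Components: V_Px = −rω sinθ − a·ω_rod·sinφ = -10.923 m/s;  V_Py = rω cosθ + a·ω_rod·cosφ = -0.11065 m/s.
|V_P| = √(V_Px² + V_Py²) = 10.924 m/s.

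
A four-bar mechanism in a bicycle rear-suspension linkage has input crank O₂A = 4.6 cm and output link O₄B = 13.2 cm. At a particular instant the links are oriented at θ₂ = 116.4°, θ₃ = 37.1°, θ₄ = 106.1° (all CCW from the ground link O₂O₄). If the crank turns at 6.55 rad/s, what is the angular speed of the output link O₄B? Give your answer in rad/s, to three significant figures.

2.40

ω₂ = 6.55 rad/s
Differentiating the loop-closure r₂e^{iθ₂}+r₃e^{iθ₃}=r₁+r₄e^{iθ₄} gives r₂ω₂e^{iθ₂}+r₃ω₃e^{iθ₃}=r₄ω₄e^{iθ₄}.
Eliminating the other unknown: ω₄ = r₂ω₂ sin(θ₂−θ₃) / [r₄ sin(θ₄−θ₃)].
Numerator sine = +0.98261; denominator sine = +0.93358.
Result = 0.046·6.55·(+0.98261) / (0.132·(+0.93358)) = +2.4025 rad/s; magnitude 2.4025 rad/s.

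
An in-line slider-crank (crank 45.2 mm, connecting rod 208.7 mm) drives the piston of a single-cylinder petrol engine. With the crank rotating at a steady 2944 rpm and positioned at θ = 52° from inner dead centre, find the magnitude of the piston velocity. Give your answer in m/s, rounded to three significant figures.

12.5

ω = 2π·2944/60 = 308.3 rad/s
For an in-line slider-crank, x = r cosθ + √(L² − r² sin²θ), so v = −rω sinθ·[1 + r cosθ/√(L² − r² sin²θ)].
With r = 0.0452 m, L = 0.2087 m, θ = 52°: √(L² − r² sin²θ) = 0.20564 m.
v = −0.0452·308.3·0.78801·[1 + 0.0452·0.61566/0.20564] = -12.467 m/s.
|v| = 12.467 m/s.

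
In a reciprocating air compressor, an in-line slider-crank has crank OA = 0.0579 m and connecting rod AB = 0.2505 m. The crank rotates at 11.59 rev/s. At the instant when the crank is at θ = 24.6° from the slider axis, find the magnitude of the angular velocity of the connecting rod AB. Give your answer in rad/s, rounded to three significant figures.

15.4

ω = 72.82 rad/s (converted from 11.59 rev/s).
The rod makes angle φ with the slider axis where L sinφ = r sinθ; differentiating, L cosφ·φ̇ = r ω cosθ.
L cosφ = √(L² − r² sin²θ) = 0.24934 m.
|ω_rod| = r ω |cosθ| / √(L² − r² sin²θ) = 0.0579·72.82·0.90924/0.24934 = 15.376 rad/s.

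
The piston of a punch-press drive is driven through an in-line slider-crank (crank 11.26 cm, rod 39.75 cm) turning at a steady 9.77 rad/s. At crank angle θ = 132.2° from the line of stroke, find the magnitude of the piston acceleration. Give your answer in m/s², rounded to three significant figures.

ω = 9.77 rad/s
x(θ) = r cosθ + √(L² − r² sin²θ); with ω constant, a = ω²·d²x/dθ².
d²x/dθ² = −r cosθ − r²(cos2θ)/√u − r⁴ sin²2θ/(4u^{3/2}),  u = L² − r² sin²θ = 0.151048 m².
Substituting r = 0.1126 m, L = 0.3975 m, θ = 132.2°: d²x/dθ² = +0.078141 m.
a = ω²·d²x/dθ² = (9.77)²·(+0.078141) = +7.4588 m/s²;  |a| = 7.4588 m/s².

7.46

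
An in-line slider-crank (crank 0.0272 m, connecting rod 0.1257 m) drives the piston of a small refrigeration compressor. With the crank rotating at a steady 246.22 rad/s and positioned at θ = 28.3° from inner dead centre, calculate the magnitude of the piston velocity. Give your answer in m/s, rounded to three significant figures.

3.78

ω = 246.2 rad/s
For an in-line slider-crank, x = r cosθ + √(L² − r² sin²θ), so v = −rω sinθ·[1 + r cosθ/√(L² − r² sin²θ)].
With r = 0.0272 m, L = 0.1257 m, θ = 28.3°: √(L² − r² sin²θ) = 0.12504 m.
v = −0.0272·246.2·0.47409·[1 + 0.0272·0.88048/0.12504] = -3.7832 m/s.
|v| = 3.7832 m/s.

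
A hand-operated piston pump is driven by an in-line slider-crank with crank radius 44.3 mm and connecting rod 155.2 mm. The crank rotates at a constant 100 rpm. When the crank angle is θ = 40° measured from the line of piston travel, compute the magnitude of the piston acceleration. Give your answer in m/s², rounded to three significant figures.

ω = 2π·100/60 = 10.47 rad/s
x(θ) = r cosθ + √(L² − r² sin²θ); with ω constant, a = ω²·d²x/dθ².
d²x/dθ² = −r cosθ − r²(cos2θ)/√u − r⁴ sin²2θ/(4u^{3/2}),  u = L² − r² sin²θ = 0.0232762 m².
Substituting r = 0.0443 m, L = 0.1552 m, θ = 40°: d²x/dθ² = -0.036432 m.
a = ω²·d²x/dθ² = (10.47)²·(-0.036432) = -3.9953 m/s²;  |a| = 3.9953 m/s².

4.00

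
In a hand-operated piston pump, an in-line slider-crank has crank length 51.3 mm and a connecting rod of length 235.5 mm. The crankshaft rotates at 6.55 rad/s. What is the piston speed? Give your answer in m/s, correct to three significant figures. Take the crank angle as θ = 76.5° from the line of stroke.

0.344

ω = 6.55 rad/s
For an in-line slider-crank, x = r cosθ + √(L² − r² sin²θ), so v = −rω sinθ·[1 + r cosθ/√(L² − r² sin²θ)].
With r = 0.0513 m, L = 0.2355 m, θ = 76.5°: √(L² − r² sin²θ) = 0.23016 m.
v = −0.0513·6.55·0.97237·[1 + 0.0513·0.23345/0.23016] = -0.34373 m/s.
|v| = 0.34373 m/s.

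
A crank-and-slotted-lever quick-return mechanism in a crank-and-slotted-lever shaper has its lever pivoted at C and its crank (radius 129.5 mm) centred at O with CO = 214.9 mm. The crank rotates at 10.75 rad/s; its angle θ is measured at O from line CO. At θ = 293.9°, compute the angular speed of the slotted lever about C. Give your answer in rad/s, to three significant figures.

3.53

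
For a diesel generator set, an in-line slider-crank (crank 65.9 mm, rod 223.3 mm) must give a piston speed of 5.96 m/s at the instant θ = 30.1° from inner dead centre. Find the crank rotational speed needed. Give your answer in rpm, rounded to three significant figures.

1370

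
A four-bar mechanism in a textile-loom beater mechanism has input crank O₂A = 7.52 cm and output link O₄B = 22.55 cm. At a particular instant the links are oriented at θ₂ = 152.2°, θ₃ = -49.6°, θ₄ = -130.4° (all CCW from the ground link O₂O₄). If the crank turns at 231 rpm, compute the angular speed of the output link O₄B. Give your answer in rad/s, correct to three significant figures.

3.03

ω₂ = 24.19 rad/s (from 231 rpm).
Differentiating the loop-closure r₂e^{iθ₂}+r₃e^{iθ₃}=r₁+r₄e^{iθ₄} gives r₂ω₂e^{iθ₂}+r₃ω₃e^{iθ₃}=r₄ω₄e^{iθ₄}.
Eliminating the other unknown: ω₄ = r₂ω₂ sin(θ₂−θ₃) / [r₄ sin(θ₄−θ₃)].
Numerator sine = -0.37137; denominator sine = -0.98714.
Result = 0.0752·24.19·(-0.37137) / (0.2255·(-0.98714)) = +3.0349 rad/s; magnitude 3.0349 rad/s.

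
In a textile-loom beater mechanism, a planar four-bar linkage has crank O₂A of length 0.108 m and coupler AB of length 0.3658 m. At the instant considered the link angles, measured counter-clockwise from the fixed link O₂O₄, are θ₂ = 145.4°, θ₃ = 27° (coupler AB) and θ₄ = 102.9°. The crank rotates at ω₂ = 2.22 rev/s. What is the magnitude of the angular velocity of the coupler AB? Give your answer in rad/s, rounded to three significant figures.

ω₂ = 13.95 rad/s (from 2.22 rev/s).
Differentiating the loop-closure r₂e^{iθ₂}+r₃e^{iθ₃}=r₁+r₄e^{iθ₄} gives r₂ω₂e^{iθ₂}+r₃ω₃e^{iθ₃}=r₄ω₄e^{iθ₄}.
Eliminating the other unknown: ω₃ = r₂ω₂ sin(θ₄−θ₂) / [r₃ sin(θ₃−θ₄)].
Numerator sine = -0.67559; denominator sine = -0.96987.
Result = 0.108·13.95·(-0.67559) / (0.3658·(-0.96987)) = +2.8687 rad/s; magnitude 2.8687 rad/s.

2.87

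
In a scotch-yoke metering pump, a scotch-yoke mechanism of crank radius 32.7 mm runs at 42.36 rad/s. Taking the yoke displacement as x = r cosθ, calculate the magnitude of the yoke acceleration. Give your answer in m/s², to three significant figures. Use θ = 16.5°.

ω = 42.36 rad/s
x = r cosθ ⇒ ẍ = −rω² cosθ (ω constant).
|a| = rω²|cosθ| = 0.0327·(42.36)²·|cos 16.5°| = 56.26 m/s².

56.3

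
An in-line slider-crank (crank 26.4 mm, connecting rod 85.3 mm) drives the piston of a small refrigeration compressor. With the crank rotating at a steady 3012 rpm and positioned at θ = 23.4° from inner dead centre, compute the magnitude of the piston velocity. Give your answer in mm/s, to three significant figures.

ω = 2π·3012/60 = 315.4 rad/s
For an in-line slider-crank, x = r cosθ + √(L² − r² sin²θ), so v = −rω sinθ·[1 + r cosθ/√(L² − r² sin²θ)].
With r = 0.0264 m, L = 0.0853 m, θ = 23.4°: √(L² − r² sin²θ) = 0.084653 m.
v = −0.0264·315.4·0.39715·[1 + 0.0264·0.91775/0.084653] = -4.2536 m/s.
|v| = 4.2536 m/s = 4253.6 mm/s.

4250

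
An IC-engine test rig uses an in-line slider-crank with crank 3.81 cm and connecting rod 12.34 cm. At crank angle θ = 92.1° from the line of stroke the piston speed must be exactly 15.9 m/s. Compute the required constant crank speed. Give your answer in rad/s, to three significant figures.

423

For an in-line slider-crank, |v_piston| = rω|sinθ|·[1 + r cosθ/√(L² − r² sin²θ)].
With r = 0.0381 m, L = 0.1234 m, θ = 92.1°: the bracketed kinematic factor |dx/dθ| = 0.037622 m.
ω = v/|dx/dθ| = 15.9/0.037622 = 422.63 rad/s.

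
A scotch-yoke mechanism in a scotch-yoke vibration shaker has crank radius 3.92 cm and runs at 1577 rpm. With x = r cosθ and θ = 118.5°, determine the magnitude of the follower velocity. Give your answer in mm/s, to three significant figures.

ω = 165.1 rad/s (from 1577 rpm).
x = r cosθ ⇒ ẋ = −rω sinθ.
|v| = rω|sinθ| = 0.0392·165.1·|sin 118.5°| = 5.6891 m/s = 5689.1 mm/s.

5690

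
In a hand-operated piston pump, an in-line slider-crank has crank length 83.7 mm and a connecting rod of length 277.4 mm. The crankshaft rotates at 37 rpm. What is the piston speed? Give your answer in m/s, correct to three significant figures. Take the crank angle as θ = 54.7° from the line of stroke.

0.312

ω = 2π·37/60 = 3.875 rad/s
For an in-line slider-crank, x = r cosθ + √(L² − r² sin²θ), so v = −rω sinθ·[1 + r cosθ/√(L² − r² sin²θ)].
With r = 0.0837 m, L = 0.2774 m, θ = 54.7°: √(L² − r² sin²θ) = 0.26886 m.
v = −0.0837·3.875·0.81614·[1 + 0.0837·0.57786/0.26886] = -0.31229 m/s.
|v| = 0.31229 m/s.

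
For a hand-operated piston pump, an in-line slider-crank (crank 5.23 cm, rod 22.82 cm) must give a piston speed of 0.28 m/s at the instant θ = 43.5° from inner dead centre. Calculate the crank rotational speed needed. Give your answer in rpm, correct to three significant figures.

For an in-line slider-crank, |v_piston| = rω|sinθ|·[1 + r cosθ/√(L² − r² sin²θ)].
With r = 0.0523 m, L = 0.2282 m, θ = 43.5°: the bracketed kinematic factor |dx/dθ| = 0.042062 m.
ω = v/|dx/dθ| = 0.28/0.042062 = 6.6569 rad/s.
N = 60ω/(2π) = 63.568 rpm.

63.6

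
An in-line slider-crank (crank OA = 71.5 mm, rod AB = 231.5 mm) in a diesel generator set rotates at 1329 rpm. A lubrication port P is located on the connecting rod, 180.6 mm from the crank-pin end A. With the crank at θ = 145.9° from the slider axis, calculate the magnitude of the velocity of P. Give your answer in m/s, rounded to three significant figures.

4.80

ω = 139.2 rad/s.  Crank-pin speed |V_A| = rω = 9.9508 m/s, perpendicular to OA.
Rod angle: sinφ = −(r/L) sinθ ⇒ φ = -9.971°; ω_rod = −rω cosθ/√(L²−r²sin²θ) = +36.139 rad/s.
V_P = V_A + ω_rod × AP, with AP = 0.1806 m along the rod.
Components: V_Px = −rω sinθ − a·ω_rod·sinφ = -4.4487 m/s;  V_Py = rω cosθ + a·ω_rod·cosφ = -1.8117 m/s.
|V_P| = √(V_Px² + V_Py²) = 4.8034 m/s.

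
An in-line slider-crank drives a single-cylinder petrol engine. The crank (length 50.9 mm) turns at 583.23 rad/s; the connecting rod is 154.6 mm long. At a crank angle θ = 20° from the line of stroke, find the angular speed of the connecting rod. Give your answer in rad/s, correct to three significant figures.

ω = 583.2 rad/s
The rod makes angle φ with the slider axis where L sinφ = r sinθ; differentiating, L cosφ·φ̇ = r ω cosθ.
L cosφ = √(L² − r² sin²θ) = 0.15362 m.
|ω_rod| = r ω |cosθ| / √(L² − r² sin²θ) = 0.0509·583.2·0.93969/0.15362 = 181.6 rad/s.

182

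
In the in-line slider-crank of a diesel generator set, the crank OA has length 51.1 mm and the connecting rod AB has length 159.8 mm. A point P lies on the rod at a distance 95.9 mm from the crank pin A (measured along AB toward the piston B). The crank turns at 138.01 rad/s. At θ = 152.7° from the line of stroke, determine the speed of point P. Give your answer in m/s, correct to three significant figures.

ω = 138 rad/s.  Crank-pin speed |V_A| = rω = 7.0523 m/s, perpendicular to OA.
Rod angle: sinφ = −(r/L) sinθ ⇒ φ = -8.434°; ω_rod = −rω cosθ/√(L²−r²sin²θ) = +39.645 rad/s.
V_P = V_A + ω_rod × AP, with AP = 0.0959 m along the rod.
Components: V_Px = −rω sinθ − a·ω_rod·sinφ = -2.6769 m/s;  V_Py = rω cosθ + a·ω_rod·cosφ = -2.5059 m/s.
|V_P| = √(V_Px² + V_Py²) = 3.6668 m/s.

3.67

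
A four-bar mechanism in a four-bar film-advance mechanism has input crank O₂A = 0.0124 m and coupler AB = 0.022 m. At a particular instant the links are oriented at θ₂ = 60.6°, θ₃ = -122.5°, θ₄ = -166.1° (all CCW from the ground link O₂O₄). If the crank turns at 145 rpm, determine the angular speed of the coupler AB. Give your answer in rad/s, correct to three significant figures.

ω₂ = 15.18 rad/s (from 145 rpm).
Differentiating the loop-closure r₂e^{iθ₂}+r₃e^{iθ₃}=r₁+r₄e^{iθ₄} gives r₂ω₂e^{iθ₂}+r₃ω₃e^{iθ₃}=r₄ω₄e^{iθ₄}.
Eliminating the other unknown: ω₃ = r₂ω₂ sin(θ₄−θ₂) / [r₃ sin(θ₃−θ₄)].
Numerator sine = +0.72777; denominator sine = +0.68962.
Result = 0.0124·15.18·(+0.72777) / (0.022·(+0.68962)) = +9.032 rad/s; magnitude 9.032 rad/s.

9.03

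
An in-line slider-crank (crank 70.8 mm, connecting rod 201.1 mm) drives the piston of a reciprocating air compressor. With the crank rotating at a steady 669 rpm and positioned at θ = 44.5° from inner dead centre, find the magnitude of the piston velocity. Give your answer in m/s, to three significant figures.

ω = 2π·669/60 = 70.06 rad/s
For an in-line slider-crank, x = r cosθ + √(L² − r² sin²θ), so v = −rω sinθ·[1 + r cosθ/√(L² − r² sin²θ)].
With r = 0.0708 m, L = 0.2011 m, θ = 44.5°: √(L² − r² sin²θ) = 0.19488 m.
v = −0.0708·70.06·0.70091·[1 + 0.0708·0.71325/0.19488] = -4.3774 m/s.
|v| = 4.3774 m/s.

4.38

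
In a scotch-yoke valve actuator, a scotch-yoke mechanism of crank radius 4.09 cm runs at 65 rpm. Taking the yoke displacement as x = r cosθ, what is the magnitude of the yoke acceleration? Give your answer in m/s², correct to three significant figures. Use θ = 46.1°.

1.31

ω = 6.807 rad/s (from 65 rpm).
x = r cosθ ⇒ ẍ = −rω² cosθ (ω constant).
|a| = rω²|cosθ| = 0.0409·(6.807)²·|cos 46.1°| = 1.314 m/s².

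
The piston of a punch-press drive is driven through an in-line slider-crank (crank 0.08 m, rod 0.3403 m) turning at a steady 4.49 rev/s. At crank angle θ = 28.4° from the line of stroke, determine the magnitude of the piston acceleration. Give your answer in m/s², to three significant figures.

64.4

ω = 2π·4.49 = 28.21 rad/s
x(θ) = r cosθ + √(L² − r² sin²θ); with ω constant, a = ω²·d²x/dθ².
d²x/dθ² = −r cosθ − r²(cos2θ)/√u − r⁴ sin²2θ/(4u^{3/2}),  u = L² − r² sin²θ = 0.114356 m².
Substituting r = 0.08 m, L = 0.3403 m, θ = 28.4°: d²x/dθ² = -0.08092 m.
a = ω²·d²x/dθ² = (28.21)²·(-0.08092) = -64.404 m/s²;  |a| = 64.404 m/s².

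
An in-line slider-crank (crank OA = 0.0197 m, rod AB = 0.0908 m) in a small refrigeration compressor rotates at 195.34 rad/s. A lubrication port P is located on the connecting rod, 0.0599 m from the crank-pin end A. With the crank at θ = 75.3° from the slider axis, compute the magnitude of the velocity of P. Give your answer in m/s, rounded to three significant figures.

3.87

ω = 195.3 rad/s.  Crank-pin speed |V_A| = rω = 3.8482 m/s, perpendicular to OA.
Rod angle: sinφ = −(r/L) sinθ ⇒ φ = -12.114°; ω_rod = −rω cosθ/√(L²−r²sin²θ) = -10.999 rad/s.
V_P = V_A + ω_rod × AP, with AP = 0.0599 m along the rod.
Components: V_Px = −rω sinθ − a·ω_rod·sinφ = -3.8605 m/s;  V_Py = rω cosθ + a·ω_rod·cosφ = +0.33231 m/s.
|V_P| = √(V_Px² + V_Py²) = 3.8748 m/s.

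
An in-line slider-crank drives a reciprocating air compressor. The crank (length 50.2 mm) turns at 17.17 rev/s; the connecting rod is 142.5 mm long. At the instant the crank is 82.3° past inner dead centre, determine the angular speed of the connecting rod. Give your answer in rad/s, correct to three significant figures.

ω = 107.9 rad/s (converted from 17.17 rev/s).
The rod makes angle φ with the slider axis where L sinφ = r sinθ; differentiating, L cosφ·φ̇ = r ω cosθ.
L cosφ = √(L² − r² sin²θ) = 0.13353 m.
|ω_rod| = r ω |cosθ| / √(L² − r² sin²θ) = 0.0502·107.9·0.13399/0.13353 = 5.434 rad/s.

5.43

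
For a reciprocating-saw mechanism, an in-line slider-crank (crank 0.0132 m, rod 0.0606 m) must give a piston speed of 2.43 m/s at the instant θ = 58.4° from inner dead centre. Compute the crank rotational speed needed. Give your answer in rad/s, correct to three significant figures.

For an in-line slider-crank, |v_piston| = rω|sinθ|·[1 + r cosθ/√(L² − r² sin²θ)].
With r = 0.0132 m, L = 0.0606 m, θ = 58.4°: the bracketed kinematic factor |dx/dθ| = 0.012549 m.
ω = v/|dx/dθ| = 2.43/0.012549 = 193.65 rad/s.

194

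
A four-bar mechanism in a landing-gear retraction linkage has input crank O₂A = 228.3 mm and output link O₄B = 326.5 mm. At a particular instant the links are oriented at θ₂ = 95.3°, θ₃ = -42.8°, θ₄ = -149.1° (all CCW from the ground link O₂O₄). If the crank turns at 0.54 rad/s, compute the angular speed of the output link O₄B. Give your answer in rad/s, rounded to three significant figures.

ω₂ = 0.54 rad/s
Differentiating the loop-closure r₂e^{iθ₂}+r₃e^{iθ₃}=r₁+r₄e^{iθ₄} gives r₂ω₂e^{iθ₂}+r₃ω₃e^{iθ₃}=r₄ω₄e^{iθ₄}.
Eliminating the other unknown: ω₄ = r₂ω₂ sin(θ₂−θ₃) / [r₄ sin(θ₄−θ₃)].
Numerator sine = +0.66783; denominator sine = -0.95981.
Result = 0.2283·0.54·(+0.66783) / (0.3265·(-0.95981)) = -0.26272 rad/s; magnitude 0.26272 rad/s.

0.263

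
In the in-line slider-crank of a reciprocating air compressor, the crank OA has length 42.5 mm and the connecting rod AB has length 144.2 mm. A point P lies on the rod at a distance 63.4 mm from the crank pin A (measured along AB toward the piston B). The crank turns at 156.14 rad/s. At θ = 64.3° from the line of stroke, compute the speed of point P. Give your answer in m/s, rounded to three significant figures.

ω = 156.1 rad/s.  Crank-pin speed |V_A| = rω = 6.636 m/s, perpendicular to OA.
Rod angle: sinφ = −(r/L) sinθ ⇒ φ = -15.401°; ω_rod = −rω cosθ/√(L²−r²sin²θ) = -20.7 rad/s.
V_P = V_A + ω_rod × AP, with AP = 0.0634 m along the rod.
Components: V_Px = −rω sinθ − a·ω_rod·sinφ = -6.328 m/s;  V_Py = rω cosθ + a·ω_rod·cosφ = +1.6125 m/s.
|V_P| = √(V_Px² + V_Py²) = 6.5302 m/s.

6.53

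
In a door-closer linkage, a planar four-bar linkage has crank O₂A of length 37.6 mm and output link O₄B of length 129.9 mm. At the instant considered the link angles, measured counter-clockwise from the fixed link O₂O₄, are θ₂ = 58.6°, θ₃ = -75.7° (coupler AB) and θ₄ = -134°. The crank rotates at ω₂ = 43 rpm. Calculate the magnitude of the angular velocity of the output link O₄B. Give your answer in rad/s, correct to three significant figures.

1.10

ω₂ = 4.503 rad/s (from 43 rpm).
Differentiating the loop-closure r₂e^{iθ₂}+r₃e^{iθ₃}=r₁+r₄e^{iθ₄} gives r₂ω₂e^{iθ₂}+r₃ω₃e^{iθ₃}=r₄ω₄e^{iθ₄}.
Eliminating the other unknown: ω₄ = r₂ω₂ sin(θ₂−θ₃) / [r₄ sin(θ₄−θ₃)].
Numerator sine = +0.71569; denominator sine = -0.85081.
Result = 0.0376·4.503·(+0.71569) / (0.1299·(-0.85081)) = -1.0964 rad/s; magnitude 1.0964 rad/s.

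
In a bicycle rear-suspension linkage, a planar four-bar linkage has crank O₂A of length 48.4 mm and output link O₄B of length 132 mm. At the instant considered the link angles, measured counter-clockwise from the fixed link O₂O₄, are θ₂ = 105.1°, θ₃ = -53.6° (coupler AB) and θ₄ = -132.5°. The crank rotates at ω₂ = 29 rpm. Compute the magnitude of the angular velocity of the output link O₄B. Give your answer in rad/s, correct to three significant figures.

ω₂ = 3.037 rad/s (from 29 rpm).
Differentiating the loop-closure r₂e^{iθ₂}+r₃e^{iθ₃}=r₁+r₄e^{iθ₄} gives r₂ω₂e^{iθ₂}+r₃ω₃e^{iθ₃}=r₄ω₄e^{iθ₄}.
Eliminating the other unknown: ω₄ = r₂ω₂ sin(θ₂−θ₃) / [r₄ sin(θ₄−θ₃)].
Numerator sine = +0.36325; denominator sine = -0.98129.
Result = 0.0484·3.037·(+0.36325) / (0.132·(-0.98129)) = -0.4122 rad/s; magnitude 0.4122 rad/s.

0.412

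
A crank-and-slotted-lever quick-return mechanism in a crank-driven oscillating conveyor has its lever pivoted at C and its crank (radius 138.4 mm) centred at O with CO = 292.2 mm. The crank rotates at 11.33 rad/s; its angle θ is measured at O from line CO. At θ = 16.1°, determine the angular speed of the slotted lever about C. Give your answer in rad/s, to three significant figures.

ω = 11.33 rad/s
Crank pin A relative to C: A = (d + r cosθ, r sinθ); lever angle φ = atan2(r sinθ, d + r cosθ).
Differentiating tanφ: φ̇ = rω(d cosθ + r)/(d² + r² + 2dr cosθ).
d² + r² + 2dr cosθ = |CA|² = 0.182244 m²;  d cosθ + r = +0.41914 m.
|ω_lever| = |0.1384·11.33·+0.41914| / 0.182244 = 3.6064 rad/s.

3.61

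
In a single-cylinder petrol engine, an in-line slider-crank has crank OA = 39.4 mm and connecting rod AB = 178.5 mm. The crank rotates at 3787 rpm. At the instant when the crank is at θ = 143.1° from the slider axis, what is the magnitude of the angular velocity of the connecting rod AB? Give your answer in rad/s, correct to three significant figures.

70.6

ω = 396.6 rad/s (converted from 3787 rpm).
The rod makes angle φ with the slider axis where L sinφ = r sinθ; differentiating, L cosφ·φ̇ = r ω cosθ.
L cosφ = √(L² − r² sin²θ) = 0.17693 m.
|ω_rod| = r ω |cosθ| / √(L² − r² sin²θ) = 0.0394·396.6·0.79968/0.17693 = 70.623 rad/s.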